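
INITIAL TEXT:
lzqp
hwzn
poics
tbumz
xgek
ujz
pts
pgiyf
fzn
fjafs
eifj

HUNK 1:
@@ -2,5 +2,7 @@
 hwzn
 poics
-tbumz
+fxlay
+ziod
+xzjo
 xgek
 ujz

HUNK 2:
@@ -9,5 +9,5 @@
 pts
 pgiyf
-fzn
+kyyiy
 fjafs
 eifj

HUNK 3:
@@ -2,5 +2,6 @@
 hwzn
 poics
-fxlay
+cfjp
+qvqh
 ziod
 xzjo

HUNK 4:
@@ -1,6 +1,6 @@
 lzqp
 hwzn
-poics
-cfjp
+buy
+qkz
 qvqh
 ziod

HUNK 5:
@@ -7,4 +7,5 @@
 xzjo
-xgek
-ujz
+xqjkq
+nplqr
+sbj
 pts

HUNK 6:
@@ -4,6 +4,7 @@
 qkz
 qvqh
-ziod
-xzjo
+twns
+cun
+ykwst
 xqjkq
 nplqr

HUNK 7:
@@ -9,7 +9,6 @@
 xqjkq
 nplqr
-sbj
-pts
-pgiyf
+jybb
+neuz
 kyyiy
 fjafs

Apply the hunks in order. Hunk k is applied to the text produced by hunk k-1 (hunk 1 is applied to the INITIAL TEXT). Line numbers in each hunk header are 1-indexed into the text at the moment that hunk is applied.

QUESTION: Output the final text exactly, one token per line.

Hunk 1: at line 2 remove [tbumz] add [fxlay,ziod,xzjo] -> 13 lines: lzqp hwzn poics fxlay ziod xzjo xgek ujz pts pgiyf fzn fjafs eifj
Hunk 2: at line 9 remove [fzn] add [kyyiy] -> 13 lines: lzqp hwzn poics fxlay ziod xzjo xgek ujz pts pgiyf kyyiy fjafs eifj
Hunk 3: at line 2 remove [fxlay] add [cfjp,qvqh] -> 14 lines: lzqp hwzn poics cfjp qvqh ziod xzjo xgek ujz pts pgiyf kyyiy fjafs eifj
Hunk 4: at line 1 remove [poics,cfjp] add [buy,qkz] -> 14 lines: lzqp hwzn buy qkz qvqh ziod xzjo xgek ujz pts pgiyf kyyiy fjafs eifj
Hunk 5: at line 7 remove [xgek,ujz] add [xqjkq,nplqr,sbj] -> 15 lines: lzqp hwzn buy qkz qvqh ziod xzjo xqjkq nplqr sbj pts pgiyf kyyiy fjafs eifj
Hunk 6: at line 4 remove [ziod,xzjo] add [twns,cun,ykwst] -> 16 lines: lzqp hwzn buy qkz qvqh twns cun ykwst xqjkq nplqr sbj pts pgiyf kyyiy fjafs eifj
Hunk 7: at line 9 remove [sbj,pts,pgiyf] add [jybb,neuz] -> 15 lines: lzqp hwzn buy qkz qvqh twns cun ykwst xqjkq nplqr jybb neuz kyyiy fjafs eifj

Answer: lzqp
hwzn
buy
qkz
qvqh
twns
cun
ykwst
xqjkq
nplqr
jybb
neuz
kyyiy
fjafs
eifj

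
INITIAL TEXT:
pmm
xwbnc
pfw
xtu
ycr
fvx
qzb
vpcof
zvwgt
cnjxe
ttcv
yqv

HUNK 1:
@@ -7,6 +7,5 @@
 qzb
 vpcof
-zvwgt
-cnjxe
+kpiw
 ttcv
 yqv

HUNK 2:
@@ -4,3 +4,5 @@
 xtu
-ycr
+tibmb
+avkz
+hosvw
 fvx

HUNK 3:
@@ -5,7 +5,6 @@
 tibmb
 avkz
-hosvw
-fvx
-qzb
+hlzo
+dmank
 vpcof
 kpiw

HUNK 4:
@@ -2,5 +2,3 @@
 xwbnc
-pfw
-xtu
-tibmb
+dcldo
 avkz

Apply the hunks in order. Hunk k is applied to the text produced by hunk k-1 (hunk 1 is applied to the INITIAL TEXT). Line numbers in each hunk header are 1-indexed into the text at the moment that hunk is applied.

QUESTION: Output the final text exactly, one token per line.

Hunk 1: at line 7 remove [zvwgt,cnjxe] add [kpiw] -> 11 lines: pmm xwbnc pfw xtu ycr fvx qzb vpcof kpiw ttcv yqv
Hunk 2: at line 4 remove [ycr] add [tibmb,avkz,hosvw] -> 13 lines: pmm xwbnc pfw xtu tibmb avkz hosvw fvx qzb vpcof kpiw ttcv yqv
Hunk 3: at line 5 remove [hosvw,fvx,qzb] add [hlzo,dmank] -> 12 lines: pmm xwbnc pfw xtu tibmb avkz hlzo dmank vpcof kpiw ttcv yqv
Hunk 4: at line 2 remove [pfw,xtu,tibmb] add [dcldo] -> 10 lines: pmm xwbnc dcldo avkz hlzo dmank vpcof kpiw ttcv yqv

Answer: pmm
xwbnc
dcldo
avkz
hlzo
dmank
vpcof
kpiw
ttcv
yqv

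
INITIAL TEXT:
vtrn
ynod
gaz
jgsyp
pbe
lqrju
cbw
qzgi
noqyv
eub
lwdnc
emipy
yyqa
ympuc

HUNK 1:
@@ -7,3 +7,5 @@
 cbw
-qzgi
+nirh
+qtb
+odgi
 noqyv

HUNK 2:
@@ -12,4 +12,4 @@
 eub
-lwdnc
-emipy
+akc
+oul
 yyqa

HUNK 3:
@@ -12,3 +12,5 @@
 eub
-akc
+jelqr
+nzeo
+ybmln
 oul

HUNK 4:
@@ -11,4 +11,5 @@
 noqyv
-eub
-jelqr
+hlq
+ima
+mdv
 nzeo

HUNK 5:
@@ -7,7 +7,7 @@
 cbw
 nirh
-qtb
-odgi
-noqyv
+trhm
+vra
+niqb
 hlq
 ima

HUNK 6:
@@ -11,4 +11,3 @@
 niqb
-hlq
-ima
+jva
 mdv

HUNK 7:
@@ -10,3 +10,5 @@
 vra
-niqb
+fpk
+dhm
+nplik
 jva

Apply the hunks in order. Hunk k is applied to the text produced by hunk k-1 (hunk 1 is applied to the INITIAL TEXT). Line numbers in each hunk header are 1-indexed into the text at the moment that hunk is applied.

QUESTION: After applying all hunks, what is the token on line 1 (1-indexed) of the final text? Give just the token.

Hunk 1: at line 7 remove [qzgi] add [nirh,qtb,odgi] -> 16 lines: vtrn ynod gaz jgsyp pbe lqrju cbw nirh qtb odgi noqyv eub lwdnc emipy yyqa ympuc
Hunk 2: at line 12 remove [lwdnc,emipy] add [akc,oul] -> 16 lines: vtrn ynod gaz jgsyp pbe lqrju cbw nirh qtb odgi noqyv eub akc oul yyqa ympuc
Hunk 3: at line 12 remove [akc] add [jelqr,nzeo,ybmln] -> 18 lines: vtrn ynod gaz jgsyp pbe lqrju cbw nirh qtb odgi noqyv eub jelqr nzeo ybmln oul yyqa ympuc
Hunk 4: at line 11 remove [eub,jelqr] add [hlq,ima,mdv] -> 19 lines: vtrn ynod gaz jgsyp pbe lqrju cbw nirh qtb odgi noqyv hlq ima mdv nzeo ybmln oul yyqa ympuc
Hunk 5: at line 7 remove [qtb,odgi,noqyv] add [trhm,vra,niqb] -> 19 lines: vtrn ynod gaz jgsyp pbe lqrju cbw nirh trhm vra niqb hlq ima mdv nzeo ybmln oul yyqa ympuc
Hunk 6: at line 11 remove [hlq,ima] add [jva] -> 18 lines: vtrn ynod gaz jgsyp pbe lqrju cbw nirh trhm vra niqb jva mdv nzeo ybmln oul yyqa ympuc
Hunk 7: at line 10 remove [niqb] add [fpk,dhm,nplik] -> 20 lines: vtrn ynod gaz jgsyp pbe lqrju cbw nirh trhm vra fpk dhm nplik jva mdv nzeo ybmln oul yyqa ympuc
Final line 1: vtrn

Answer: vtrn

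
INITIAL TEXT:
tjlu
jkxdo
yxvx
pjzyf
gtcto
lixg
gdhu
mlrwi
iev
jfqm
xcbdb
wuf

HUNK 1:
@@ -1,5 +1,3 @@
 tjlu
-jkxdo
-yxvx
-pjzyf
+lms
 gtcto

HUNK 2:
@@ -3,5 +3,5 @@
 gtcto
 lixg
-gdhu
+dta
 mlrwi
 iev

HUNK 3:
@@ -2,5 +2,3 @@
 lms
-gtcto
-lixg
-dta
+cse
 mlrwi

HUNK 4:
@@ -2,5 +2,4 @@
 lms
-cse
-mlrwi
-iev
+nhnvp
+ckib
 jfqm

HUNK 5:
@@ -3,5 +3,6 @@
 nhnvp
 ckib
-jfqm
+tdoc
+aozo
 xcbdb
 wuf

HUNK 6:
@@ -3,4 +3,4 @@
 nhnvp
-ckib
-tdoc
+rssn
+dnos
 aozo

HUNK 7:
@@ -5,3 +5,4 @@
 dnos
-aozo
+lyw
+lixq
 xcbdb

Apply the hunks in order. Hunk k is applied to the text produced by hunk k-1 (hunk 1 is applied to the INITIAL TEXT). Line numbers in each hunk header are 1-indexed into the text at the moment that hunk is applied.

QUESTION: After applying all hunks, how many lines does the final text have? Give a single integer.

Hunk 1: at line 1 remove [jkxdo,yxvx,pjzyf] add [lms] -> 10 lines: tjlu lms gtcto lixg gdhu mlrwi iev jfqm xcbdb wuf
Hunk 2: at line 3 remove [gdhu] add [dta] -> 10 lines: tjlu lms gtcto lixg dta mlrwi iev jfqm xcbdb wuf
Hunk 3: at line 2 remove [gtcto,lixg,dta] add [cse] -> 8 lines: tjlu lms cse mlrwi iev jfqm xcbdb wuf
Hunk 4: at line 2 remove [cse,mlrwi,iev] add [nhnvp,ckib] -> 7 lines: tjlu lms nhnvp ckib jfqm xcbdb wuf
Hunk 5: at line 3 remove [jfqm] add [tdoc,aozo] -> 8 lines: tjlu lms nhnvp ckib tdoc aozo xcbdb wuf
Hunk 6: at line 3 remove [ckib,tdoc] add [rssn,dnos] -> 8 lines: tjlu lms nhnvp rssn dnos aozo xcbdb wuf
Hunk 7: at line 5 remove [aozo] add [lyw,lixq] -> 9 lines: tjlu lms nhnvp rssn dnos lyw lixq xcbdb wuf
Final line count: 9

Answer: 9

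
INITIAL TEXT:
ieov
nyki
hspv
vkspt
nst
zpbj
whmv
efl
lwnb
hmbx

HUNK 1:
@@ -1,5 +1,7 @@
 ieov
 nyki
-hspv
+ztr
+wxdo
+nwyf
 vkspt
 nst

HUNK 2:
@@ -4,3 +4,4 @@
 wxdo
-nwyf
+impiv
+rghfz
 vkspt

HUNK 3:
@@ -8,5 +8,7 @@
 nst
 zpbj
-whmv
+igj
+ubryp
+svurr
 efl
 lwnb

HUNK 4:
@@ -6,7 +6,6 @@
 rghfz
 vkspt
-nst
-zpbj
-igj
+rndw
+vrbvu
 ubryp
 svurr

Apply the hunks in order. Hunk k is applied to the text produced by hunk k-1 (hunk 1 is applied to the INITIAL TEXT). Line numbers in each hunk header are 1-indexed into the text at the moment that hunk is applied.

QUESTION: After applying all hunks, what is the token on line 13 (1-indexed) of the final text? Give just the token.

Answer: lwnb

Derivation:
Hunk 1: at line 1 remove [hspv] add [ztr,wxdo,nwyf] -> 12 lines: ieov nyki ztr wxdo nwyf vkspt nst zpbj whmv efl lwnb hmbx
Hunk 2: at line 4 remove [nwyf] add [impiv,rghfz] -> 13 lines: ieov nyki ztr wxdo impiv rghfz vkspt nst zpbj whmv efl lwnb hmbx
Hunk 3: at line 8 remove [whmv] add [igj,ubryp,svurr] -> 15 lines: ieov nyki ztr wxdo impiv rghfz vkspt nst zpbj igj ubryp svurr efl lwnb hmbx
Hunk 4: at line 6 remove [nst,zpbj,igj] add [rndw,vrbvu] -> 14 lines: ieov nyki ztr wxdo impiv rghfz vkspt rndw vrbvu ubryp svurr efl lwnb hmbx
Final line 13: lwnb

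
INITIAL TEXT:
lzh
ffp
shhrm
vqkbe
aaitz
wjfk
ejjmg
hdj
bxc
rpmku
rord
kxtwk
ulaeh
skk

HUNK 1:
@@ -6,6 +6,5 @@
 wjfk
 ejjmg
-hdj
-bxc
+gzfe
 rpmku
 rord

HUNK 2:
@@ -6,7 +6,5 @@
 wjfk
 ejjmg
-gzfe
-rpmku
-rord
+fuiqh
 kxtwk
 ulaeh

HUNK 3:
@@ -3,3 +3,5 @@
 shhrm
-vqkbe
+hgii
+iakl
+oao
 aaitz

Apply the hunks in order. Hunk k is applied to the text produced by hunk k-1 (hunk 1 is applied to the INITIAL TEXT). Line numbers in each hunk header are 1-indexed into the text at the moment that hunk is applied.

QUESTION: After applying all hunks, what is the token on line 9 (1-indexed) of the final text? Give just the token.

Hunk 1: at line 6 remove [hdj,bxc] add [gzfe] -> 13 lines: lzh ffp shhrm vqkbe aaitz wjfk ejjmg gzfe rpmku rord kxtwk ulaeh skk
Hunk 2: at line 6 remove [gzfe,rpmku,rord] add [fuiqh] -> 11 lines: lzh ffp shhrm vqkbe aaitz wjfk ejjmg fuiqh kxtwk ulaeh skk
Hunk 3: at line 3 remove [vqkbe] add [hgii,iakl,oao] -> 13 lines: lzh ffp shhrm hgii iakl oao aaitz wjfk ejjmg fuiqh kxtwk ulaeh skk
Final line 9: ejjmg

Answer: ejjmg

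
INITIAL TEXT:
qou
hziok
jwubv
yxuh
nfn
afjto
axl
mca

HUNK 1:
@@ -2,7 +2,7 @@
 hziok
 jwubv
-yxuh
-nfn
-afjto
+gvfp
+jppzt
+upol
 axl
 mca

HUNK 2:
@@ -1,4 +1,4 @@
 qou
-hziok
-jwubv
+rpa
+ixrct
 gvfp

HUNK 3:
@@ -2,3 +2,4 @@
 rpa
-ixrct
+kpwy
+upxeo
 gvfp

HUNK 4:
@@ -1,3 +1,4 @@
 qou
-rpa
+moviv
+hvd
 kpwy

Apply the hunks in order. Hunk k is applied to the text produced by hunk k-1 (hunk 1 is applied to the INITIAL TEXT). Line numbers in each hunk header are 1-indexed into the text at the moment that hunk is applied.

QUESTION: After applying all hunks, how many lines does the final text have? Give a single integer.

Hunk 1: at line 2 remove [yxuh,nfn,afjto] add [gvfp,jppzt,upol] -> 8 lines: qou hziok jwubv gvfp jppzt upol axl mca
Hunk 2: at line 1 remove [hziok,jwubv] add [rpa,ixrct] -> 8 lines: qou rpa ixrct gvfp jppzt upol axl mca
Hunk 3: at line 2 remove [ixrct] add [kpwy,upxeo] -> 9 lines: qou rpa kpwy upxeo gvfp jppzt upol axl mca
Hunk 4: at line 1 remove [rpa] add [moviv,hvd] -> 10 lines: qou moviv hvd kpwy upxeo gvfp jppzt upol axl mca
Final line count: 10

Answer: 10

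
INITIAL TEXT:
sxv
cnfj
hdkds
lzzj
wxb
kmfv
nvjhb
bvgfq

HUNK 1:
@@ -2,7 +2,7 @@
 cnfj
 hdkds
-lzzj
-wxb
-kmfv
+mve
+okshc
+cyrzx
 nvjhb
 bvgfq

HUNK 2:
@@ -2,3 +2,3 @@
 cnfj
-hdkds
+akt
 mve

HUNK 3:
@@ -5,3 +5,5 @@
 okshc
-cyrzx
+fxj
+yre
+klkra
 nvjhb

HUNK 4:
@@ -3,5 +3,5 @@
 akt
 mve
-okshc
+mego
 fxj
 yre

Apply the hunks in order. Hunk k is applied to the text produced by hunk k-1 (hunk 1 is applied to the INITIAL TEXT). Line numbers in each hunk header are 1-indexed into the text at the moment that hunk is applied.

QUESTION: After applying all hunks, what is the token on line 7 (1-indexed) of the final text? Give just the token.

Hunk 1: at line 2 remove [lzzj,wxb,kmfv] add [mve,okshc,cyrzx] -> 8 lines: sxv cnfj hdkds mve okshc cyrzx nvjhb bvgfq
Hunk 2: at line 2 remove [hdkds] add [akt] -> 8 lines: sxv cnfj akt mve okshc cyrzx nvjhb bvgfq
Hunk 3: at line 5 remove [cyrzx] add [fxj,yre,klkra] -> 10 lines: sxv cnfj akt mve okshc fxj yre klkra nvjhb bvgfq
Hunk 4: at line 3 remove [okshc] add [mego] -> 10 lines: sxv cnfj akt mve mego fxj yre klkra nvjhb bvgfq
Final line 7: yre

Answer: yre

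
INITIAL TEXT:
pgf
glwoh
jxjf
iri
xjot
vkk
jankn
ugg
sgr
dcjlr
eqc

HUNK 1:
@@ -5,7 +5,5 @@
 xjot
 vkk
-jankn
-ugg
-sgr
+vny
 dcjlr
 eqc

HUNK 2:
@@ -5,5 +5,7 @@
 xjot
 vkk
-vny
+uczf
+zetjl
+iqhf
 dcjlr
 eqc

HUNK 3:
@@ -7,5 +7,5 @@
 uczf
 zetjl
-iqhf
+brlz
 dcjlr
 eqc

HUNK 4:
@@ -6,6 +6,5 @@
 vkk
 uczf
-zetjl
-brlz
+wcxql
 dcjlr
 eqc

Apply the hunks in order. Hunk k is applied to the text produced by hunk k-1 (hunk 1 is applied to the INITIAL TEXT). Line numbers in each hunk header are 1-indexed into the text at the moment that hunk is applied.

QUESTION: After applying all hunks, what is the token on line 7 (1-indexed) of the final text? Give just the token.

Hunk 1: at line 5 remove [jankn,ugg,sgr] add [vny] -> 9 lines: pgf glwoh jxjf iri xjot vkk vny dcjlr eqc
Hunk 2: at line 5 remove [vny] add [uczf,zetjl,iqhf] -> 11 lines: pgf glwoh jxjf iri xjot vkk uczf zetjl iqhf dcjlr eqc
Hunk 3: at line 7 remove [iqhf] add [brlz] -> 11 lines: pgf glwoh jxjf iri xjot vkk uczf zetjl brlz dcjlr eqc
Hunk 4: at line 6 remove [zetjl,brlz] add [wcxql] -> 10 lines: pgf glwoh jxjf iri xjot vkk uczf wcxql dcjlr eqc
Final line 7: uczf

Answer: uczf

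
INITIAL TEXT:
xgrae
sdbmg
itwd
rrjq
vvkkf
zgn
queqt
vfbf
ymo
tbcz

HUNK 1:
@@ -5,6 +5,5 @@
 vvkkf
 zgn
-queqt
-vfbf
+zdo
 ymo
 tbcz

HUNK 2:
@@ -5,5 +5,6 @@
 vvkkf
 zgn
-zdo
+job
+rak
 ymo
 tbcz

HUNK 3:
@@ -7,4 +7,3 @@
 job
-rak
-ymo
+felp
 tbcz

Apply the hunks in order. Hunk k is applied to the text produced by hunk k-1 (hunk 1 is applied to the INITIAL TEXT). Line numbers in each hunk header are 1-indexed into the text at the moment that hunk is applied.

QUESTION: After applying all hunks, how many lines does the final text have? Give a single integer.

Hunk 1: at line 5 remove [queqt,vfbf] add [zdo] -> 9 lines: xgrae sdbmg itwd rrjq vvkkf zgn zdo ymo tbcz
Hunk 2: at line 5 remove [zdo] add [job,rak] -> 10 lines: xgrae sdbmg itwd rrjq vvkkf zgn job rak ymo tbcz
Hunk 3: at line 7 remove [rak,ymo] add [felp] -> 9 lines: xgrae sdbmg itwd rrjq vvkkf zgn job felp tbcz
Final line count: 9

Answer: 9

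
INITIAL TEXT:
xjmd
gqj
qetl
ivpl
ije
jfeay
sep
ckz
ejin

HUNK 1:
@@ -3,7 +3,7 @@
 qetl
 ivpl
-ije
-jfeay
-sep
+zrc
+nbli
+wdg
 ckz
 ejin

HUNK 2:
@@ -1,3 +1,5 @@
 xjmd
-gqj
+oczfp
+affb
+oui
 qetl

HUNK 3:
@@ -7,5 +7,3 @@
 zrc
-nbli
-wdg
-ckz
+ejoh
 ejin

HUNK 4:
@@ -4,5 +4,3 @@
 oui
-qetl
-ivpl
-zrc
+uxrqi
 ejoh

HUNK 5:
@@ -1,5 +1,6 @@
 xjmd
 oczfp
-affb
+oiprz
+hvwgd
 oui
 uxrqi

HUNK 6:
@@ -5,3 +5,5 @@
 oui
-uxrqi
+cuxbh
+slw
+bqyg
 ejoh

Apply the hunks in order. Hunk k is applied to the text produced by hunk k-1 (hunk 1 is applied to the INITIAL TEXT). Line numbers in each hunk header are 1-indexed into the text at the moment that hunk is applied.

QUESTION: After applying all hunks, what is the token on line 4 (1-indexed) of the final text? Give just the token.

Hunk 1: at line 3 remove [ije,jfeay,sep] add [zrc,nbli,wdg] -> 9 lines: xjmd gqj qetl ivpl zrc nbli wdg ckz ejin
Hunk 2: at line 1 remove [gqj] add [oczfp,affb,oui] -> 11 lines: xjmd oczfp affb oui qetl ivpl zrc nbli wdg ckz ejin
Hunk 3: at line 7 remove [nbli,wdg,ckz] add [ejoh] -> 9 lines: xjmd oczfp affb oui qetl ivpl zrc ejoh ejin
Hunk 4: at line 4 remove [qetl,ivpl,zrc] add [uxrqi] -> 7 lines: xjmd oczfp affb oui uxrqi ejoh ejin
Hunk 5: at line 1 remove [affb] add [oiprz,hvwgd] -> 8 lines: xjmd oczfp oiprz hvwgd oui uxrqi ejoh ejin
Hunk 6: at line 5 remove [uxrqi] add [cuxbh,slw,bqyg] -> 10 lines: xjmd oczfp oiprz hvwgd oui cuxbh slw bqyg ejoh ejin
Final line 4: hvwgd

Answer: hvwgd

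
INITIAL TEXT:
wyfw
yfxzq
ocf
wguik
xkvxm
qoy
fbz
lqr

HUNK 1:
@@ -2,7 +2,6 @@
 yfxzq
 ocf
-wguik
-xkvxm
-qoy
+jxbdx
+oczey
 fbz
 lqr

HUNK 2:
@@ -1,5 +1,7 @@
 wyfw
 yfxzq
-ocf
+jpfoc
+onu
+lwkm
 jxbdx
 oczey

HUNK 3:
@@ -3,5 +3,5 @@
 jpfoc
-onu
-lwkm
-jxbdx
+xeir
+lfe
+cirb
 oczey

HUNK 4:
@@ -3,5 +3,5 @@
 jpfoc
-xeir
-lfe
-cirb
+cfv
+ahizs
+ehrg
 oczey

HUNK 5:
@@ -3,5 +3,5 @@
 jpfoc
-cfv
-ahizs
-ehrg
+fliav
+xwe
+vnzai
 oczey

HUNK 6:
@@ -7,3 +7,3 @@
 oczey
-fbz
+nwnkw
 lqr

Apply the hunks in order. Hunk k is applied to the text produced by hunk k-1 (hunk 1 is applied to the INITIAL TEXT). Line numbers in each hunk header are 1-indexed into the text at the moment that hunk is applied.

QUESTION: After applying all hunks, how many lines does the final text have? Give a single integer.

Answer: 9

Derivation:
Hunk 1: at line 2 remove [wguik,xkvxm,qoy] add [jxbdx,oczey] -> 7 lines: wyfw yfxzq ocf jxbdx oczey fbz lqr
Hunk 2: at line 1 remove [ocf] add [jpfoc,onu,lwkm] -> 9 lines: wyfw yfxzq jpfoc onu lwkm jxbdx oczey fbz lqr
Hunk 3: at line 3 remove [onu,lwkm,jxbdx] add [xeir,lfe,cirb] -> 9 lines: wyfw yfxzq jpfoc xeir lfe cirb oczey fbz lqr
Hunk 4: at line 3 remove [xeir,lfe,cirb] add [cfv,ahizs,ehrg] -> 9 lines: wyfw yfxzq jpfoc cfv ahizs ehrg oczey fbz lqr
Hunk 5: at line 3 remove [cfv,ahizs,ehrg] add [fliav,xwe,vnzai] -> 9 lines: wyfw yfxzq jpfoc fliav xwe vnzai oczey fbz lqr
Hunk 6: at line 7 remove [fbz] add [nwnkw] -> 9 lines: wyfw yfxzq jpfoc fliav xwe vnzai oczey nwnkw lqr
Final line count: 9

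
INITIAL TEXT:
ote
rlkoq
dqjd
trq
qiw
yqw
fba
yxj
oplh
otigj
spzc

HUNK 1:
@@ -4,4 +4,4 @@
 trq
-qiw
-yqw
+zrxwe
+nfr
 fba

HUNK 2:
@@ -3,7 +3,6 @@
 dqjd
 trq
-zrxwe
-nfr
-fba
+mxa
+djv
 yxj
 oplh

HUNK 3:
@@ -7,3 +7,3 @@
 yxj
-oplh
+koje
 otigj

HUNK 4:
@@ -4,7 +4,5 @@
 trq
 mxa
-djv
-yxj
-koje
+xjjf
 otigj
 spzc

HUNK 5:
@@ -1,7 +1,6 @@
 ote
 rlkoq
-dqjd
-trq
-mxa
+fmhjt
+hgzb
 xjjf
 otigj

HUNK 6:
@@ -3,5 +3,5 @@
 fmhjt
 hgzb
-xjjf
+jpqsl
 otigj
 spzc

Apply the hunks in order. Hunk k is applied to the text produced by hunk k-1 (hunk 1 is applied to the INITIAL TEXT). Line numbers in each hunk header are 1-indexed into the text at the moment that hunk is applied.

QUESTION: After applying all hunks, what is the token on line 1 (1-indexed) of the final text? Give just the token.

Answer: ote

Derivation:
Hunk 1: at line 4 remove [qiw,yqw] add [zrxwe,nfr] -> 11 lines: ote rlkoq dqjd trq zrxwe nfr fba yxj oplh otigj spzc
Hunk 2: at line 3 remove [zrxwe,nfr,fba] add [mxa,djv] -> 10 lines: ote rlkoq dqjd trq mxa djv yxj oplh otigj spzc
Hunk 3: at line 7 remove [oplh] add [koje] -> 10 lines: ote rlkoq dqjd trq mxa djv yxj koje otigj spzc
Hunk 4: at line 4 remove [djv,yxj,koje] add [xjjf] -> 8 lines: ote rlkoq dqjd trq mxa xjjf otigj spzc
Hunk 5: at line 1 remove [dqjd,trq,mxa] add [fmhjt,hgzb] -> 7 lines: ote rlkoq fmhjt hgzb xjjf otigj spzc
Hunk 6: at line 3 remove [xjjf] add [jpqsl] -> 7 lines: ote rlkoq fmhjt hgzb jpqsl otigj spzc
Final line 1: ote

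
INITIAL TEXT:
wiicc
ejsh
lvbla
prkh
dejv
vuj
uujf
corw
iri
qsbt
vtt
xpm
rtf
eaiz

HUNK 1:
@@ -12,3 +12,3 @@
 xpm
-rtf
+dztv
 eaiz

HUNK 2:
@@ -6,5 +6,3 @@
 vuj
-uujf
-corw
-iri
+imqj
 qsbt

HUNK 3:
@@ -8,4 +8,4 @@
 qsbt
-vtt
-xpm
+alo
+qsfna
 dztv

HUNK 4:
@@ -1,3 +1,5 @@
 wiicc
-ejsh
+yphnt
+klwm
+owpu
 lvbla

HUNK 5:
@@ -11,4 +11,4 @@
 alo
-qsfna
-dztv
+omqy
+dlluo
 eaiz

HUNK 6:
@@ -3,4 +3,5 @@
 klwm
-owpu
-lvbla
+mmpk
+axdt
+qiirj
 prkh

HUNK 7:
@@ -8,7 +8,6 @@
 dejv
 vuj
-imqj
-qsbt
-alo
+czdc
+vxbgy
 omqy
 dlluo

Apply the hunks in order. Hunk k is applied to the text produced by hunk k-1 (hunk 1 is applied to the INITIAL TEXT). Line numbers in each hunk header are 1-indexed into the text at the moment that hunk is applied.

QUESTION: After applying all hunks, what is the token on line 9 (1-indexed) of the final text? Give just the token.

Answer: vuj

Derivation:
Hunk 1: at line 12 remove [rtf] add [dztv] -> 14 lines: wiicc ejsh lvbla prkh dejv vuj uujf corw iri qsbt vtt xpm dztv eaiz
Hunk 2: at line 6 remove [uujf,corw,iri] add [imqj] -> 12 lines: wiicc ejsh lvbla prkh dejv vuj imqj qsbt vtt xpm dztv eaiz
Hunk 3: at line 8 remove [vtt,xpm] add [alo,qsfna] -> 12 lines: wiicc ejsh lvbla prkh dejv vuj imqj qsbt alo qsfna dztv eaiz
Hunk 4: at line 1 remove [ejsh] add [yphnt,klwm,owpu] -> 14 lines: wiicc yphnt klwm owpu lvbla prkh dejv vuj imqj qsbt alo qsfna dztv eaiz
Hunk 5: at line 11 remove [qsfna,dztv] add [omqy,dlluo] -> 14 lines: wiicc yphnt klwm owpu lvbla prkh dejv vuj imqj qsbt alo omqy dlluo eaiz
Hunk 6: at line 3 remove [owpu,lvbla] add [mmpk,axdt,qiirj] -> 15 lines: wiicc yphnt klwm mmpk axdt qiirj prkh dejv vuj imqj qsbt alo omqy dlluo eaiz
Hunk 7: at line 8 remove [imqj,qsbt,alo] add [czdc,vxbgy] -> 14 lines: wiicc yphnt klwm mmpk axdt qiirj prkh dejv vuj czdc vxbgy omqy dlluo eaiz
Final line 9: vuj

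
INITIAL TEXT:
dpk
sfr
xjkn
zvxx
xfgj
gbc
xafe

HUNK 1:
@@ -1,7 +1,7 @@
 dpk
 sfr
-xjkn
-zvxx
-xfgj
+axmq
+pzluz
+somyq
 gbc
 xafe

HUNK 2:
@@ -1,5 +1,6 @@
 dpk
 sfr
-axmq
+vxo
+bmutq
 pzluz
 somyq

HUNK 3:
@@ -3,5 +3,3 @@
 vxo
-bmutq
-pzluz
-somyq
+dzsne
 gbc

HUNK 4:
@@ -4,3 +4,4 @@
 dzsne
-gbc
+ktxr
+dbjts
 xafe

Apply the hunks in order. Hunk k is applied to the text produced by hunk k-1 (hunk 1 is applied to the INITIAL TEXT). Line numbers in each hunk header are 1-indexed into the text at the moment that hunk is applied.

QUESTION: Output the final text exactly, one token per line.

Answer: dpk
sfr
vxo
dzsne
ktxr
dbjts
xafe

Derivation:
Hunk 1: at line 1 remove [xjkn,zvxx,xfgj] add [axmq,pzluz,somyq] -> 7 lines: dpk sfr axmq pzluz somyq gbc xafe
Hunk 2: at line 1 remove [axmq] add [vxo,bmutq] -> 8 lines: dpk sfr vxo bmutq pzluz somyq gbc xafe
Hunk 3: at line 3 remove [bmutq,pzluz,somyq] add [dzsne] -> 6 lines: dpk sfr vxo dzsne gbc xafe
Hunk 4: at line 4 remove [gbc] add [ktxr,dbjts] -> 7 lines: dpk sfr vxo dzsne ktxr dbjts xafe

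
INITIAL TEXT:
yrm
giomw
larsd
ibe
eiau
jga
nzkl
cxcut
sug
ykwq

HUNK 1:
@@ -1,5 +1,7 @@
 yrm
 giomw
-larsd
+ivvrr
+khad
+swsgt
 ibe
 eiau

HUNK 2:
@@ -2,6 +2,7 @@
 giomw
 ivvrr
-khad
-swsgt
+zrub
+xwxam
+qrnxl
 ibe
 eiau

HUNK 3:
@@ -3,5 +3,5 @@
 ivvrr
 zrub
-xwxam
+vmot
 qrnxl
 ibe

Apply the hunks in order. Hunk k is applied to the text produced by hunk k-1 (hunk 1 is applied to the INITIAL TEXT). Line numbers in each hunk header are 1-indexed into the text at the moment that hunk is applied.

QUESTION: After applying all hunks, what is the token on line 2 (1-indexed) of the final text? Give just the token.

Answer: giomw

Derivation:
Hunk 1: at line 1 remove [larsd] add [ivvrr,khad,swsgt] -> 12 lines: yrm giomw ivvrr khad swsgt ibe eiau jga nzkl cxcut sug ykwq
Hunk 2: at line 2 remove [khad,swsgt] add [zrub,xwxam,qrnxl] -> 13 lines: yrm giomw ivvrr zrub xwxam qrnxl ibe eiau jga nzkl cxcut sug ykwq
Hunk 3: at line 3 remove [xwxam] add [vmot] -> 13 lines: yrm giomw ivvrr zrub vmot qrnxl ibe eiau jga nzkl cxcut sug ykwq
Final line 2: giomw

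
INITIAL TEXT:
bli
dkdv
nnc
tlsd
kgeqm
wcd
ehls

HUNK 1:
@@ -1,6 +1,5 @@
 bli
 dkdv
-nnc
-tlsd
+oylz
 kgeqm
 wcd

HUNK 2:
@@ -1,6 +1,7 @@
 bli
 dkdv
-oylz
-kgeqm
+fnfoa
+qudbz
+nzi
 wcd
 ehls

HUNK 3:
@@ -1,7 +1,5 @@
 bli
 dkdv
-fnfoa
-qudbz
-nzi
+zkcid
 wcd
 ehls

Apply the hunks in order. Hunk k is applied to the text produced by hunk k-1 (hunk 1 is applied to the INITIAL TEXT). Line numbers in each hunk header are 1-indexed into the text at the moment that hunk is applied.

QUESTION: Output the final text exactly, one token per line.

Hunk 1: at line 1 remove [nnc,tlsd] add [oylz] -> 6 lines: bli dkdv oylz kgeqm wcd ehls
Hunk 2: at line 1 remove [oylz,kgeqm] add [fnfoa,qudbz,nzi] -> 7 lines: bli dkdv fnfoa qudbz nzi wcd ehls
Hunk 3: at line 1 remove [fnfoa,qudbz,nzi] add [zkcid] -> 5 lines: bli dkdv zkcid wcd ehls

Answer: bli
dkdv
zkcid
wcd
ehls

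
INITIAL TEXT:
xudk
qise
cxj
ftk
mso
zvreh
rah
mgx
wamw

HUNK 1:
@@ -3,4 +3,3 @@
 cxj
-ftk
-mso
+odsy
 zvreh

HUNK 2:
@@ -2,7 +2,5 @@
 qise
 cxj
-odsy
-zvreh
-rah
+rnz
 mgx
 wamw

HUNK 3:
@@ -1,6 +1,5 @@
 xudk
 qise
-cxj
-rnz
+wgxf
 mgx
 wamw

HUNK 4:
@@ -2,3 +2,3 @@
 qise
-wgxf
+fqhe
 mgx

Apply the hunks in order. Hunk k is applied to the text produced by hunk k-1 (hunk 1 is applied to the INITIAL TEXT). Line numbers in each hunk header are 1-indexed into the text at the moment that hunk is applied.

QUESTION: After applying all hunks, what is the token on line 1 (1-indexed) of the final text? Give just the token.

Hunk 1: at line 3 remove [ftk,mso] add [odsy] -> 8 lines: xudk qise cxj odsy zvreh rah mgx wamw
Hunk 2: at line 2 remove [odsy,zvreh,rah] add [rnz] -> 6 lines: xudk qise cxj rnz mgx wamw
Hunk 3: at line 1 remove [cxj,rnz] add [wgxf] -> 5 lines: xudk qise wgxf mgx wamw
Hunk 4: at line 2 remove [wgxf] add [fqhe] -> 5 lines: xudk qise fqhe mgx wamw
Final line 1: xudk

Answer: xudk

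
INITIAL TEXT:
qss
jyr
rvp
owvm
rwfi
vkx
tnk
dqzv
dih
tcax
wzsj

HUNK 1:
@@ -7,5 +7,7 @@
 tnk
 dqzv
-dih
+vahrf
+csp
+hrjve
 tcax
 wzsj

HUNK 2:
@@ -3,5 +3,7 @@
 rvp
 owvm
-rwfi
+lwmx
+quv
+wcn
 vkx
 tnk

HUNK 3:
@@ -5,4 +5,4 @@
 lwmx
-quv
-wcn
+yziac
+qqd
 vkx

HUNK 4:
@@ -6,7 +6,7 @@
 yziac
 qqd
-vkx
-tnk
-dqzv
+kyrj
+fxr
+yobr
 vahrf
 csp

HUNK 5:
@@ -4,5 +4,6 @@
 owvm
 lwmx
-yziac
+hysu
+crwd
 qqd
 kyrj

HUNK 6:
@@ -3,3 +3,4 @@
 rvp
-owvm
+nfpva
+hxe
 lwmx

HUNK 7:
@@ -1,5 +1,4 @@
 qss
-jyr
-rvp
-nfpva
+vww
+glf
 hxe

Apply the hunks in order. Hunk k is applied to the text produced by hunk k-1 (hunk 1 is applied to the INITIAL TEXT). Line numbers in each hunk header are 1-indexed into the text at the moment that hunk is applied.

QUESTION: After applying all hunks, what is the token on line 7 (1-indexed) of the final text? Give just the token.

Answer: crwd

Derivation:
Hunk 1: at line 7 remove [dih] add [vahrf,csp,hrjve] -> 13 lines: qss jyr rvp owvm rwfi vkx tnk dqzv vahrf csp hrjve tcax wzsj
Hunk 2: at line 3 remove [rwfi] add [lwmx,quv,wcn] -> 15 lines: qss jyr rvp owvm lwmx quv wcn vkx tnk dqzv vahrf csp hrjve tcax wzsj
Hunk 3: at line 5 remove [quv,wcn] add [yziac,qqd] -> 15 lines: qss jyr rvp owvm lwmx yziac qqd vkx tnk dqzv vahrf csp hrjve tcax wzsj
Hunk 4: at line 6 remove [vkx,tnk,dqzv] add [kyrj,fxr,yobr] -> 15 lines: qss jyr rvp owvm lwmx yziac qqd kyrj fxr yobr vahrf csp hrjve tcax wzsj
Hunk 5: at line 4 remove [yziac] add [hysu,crwd] -> 16 lines: qss jyr rvp owvm lwmx hysu crwd qqd kyrj fxr yobr vahrf csp hrjve tcax wzsj
Hunk 6: at line 3 remove [owvm] add [nfpva,hxe] -> 17 lines: qss jyr rvp nfpva hxe lwmx hysu crwd qqd kyrj fxr yobr vahrf csp hrjve tcax wzsj
Hunk 7: at line 1 remove [jyr,rvp,nfpva] add [vww,glf] -> 16 lines: qss vww glf hxe lwmx hysu crwd qqd kyrj fxr yobr vahrf csp hrjve tcax wzsj
Final line 7: crwd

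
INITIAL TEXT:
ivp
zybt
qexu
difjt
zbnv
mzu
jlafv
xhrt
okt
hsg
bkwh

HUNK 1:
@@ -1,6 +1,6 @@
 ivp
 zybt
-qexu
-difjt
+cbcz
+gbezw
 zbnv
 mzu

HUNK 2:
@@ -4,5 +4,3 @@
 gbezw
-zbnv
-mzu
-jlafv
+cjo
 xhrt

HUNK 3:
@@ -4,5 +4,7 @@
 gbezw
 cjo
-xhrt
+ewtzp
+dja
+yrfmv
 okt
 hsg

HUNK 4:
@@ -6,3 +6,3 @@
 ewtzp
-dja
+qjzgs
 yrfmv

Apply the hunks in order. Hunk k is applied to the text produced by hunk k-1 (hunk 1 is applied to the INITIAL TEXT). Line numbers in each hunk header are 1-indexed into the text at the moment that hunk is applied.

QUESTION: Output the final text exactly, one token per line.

Hunk 1: at line 1 remove [qexu,difjt] add [cbcz,gbezw] -> 11 lines: ivp zybt cbcz gbezw zbnv mzu jlafv xhrt okt hsg bkwh
Hunk 2: at line 4 remove [zbnv,mzu,jlafv] add [cjo] -> 9 lines: ivp zybt cbcz gbezw cjo xhrt okt hsg bkwh
Hunk 3: at line 4 remove [xhrt] add [ewtzp,dja,yrfmv] -> 11 lines: ivp zybt cbcz gbezw cjo ewtzp dja yrfmv okt hsg bkwh
Hunk 4: at line 6 remove [dja] add [qjzgs] -> 11 lines: ivp zybt cbcz gbezw cjo ewtzp qjzgs yrfmv okt hsg bkwh

Answer: ivp
zybt
cbcz
gbezw
cjo
ewtzp
qjzgs
yrfmv
okt
hsg
bkwh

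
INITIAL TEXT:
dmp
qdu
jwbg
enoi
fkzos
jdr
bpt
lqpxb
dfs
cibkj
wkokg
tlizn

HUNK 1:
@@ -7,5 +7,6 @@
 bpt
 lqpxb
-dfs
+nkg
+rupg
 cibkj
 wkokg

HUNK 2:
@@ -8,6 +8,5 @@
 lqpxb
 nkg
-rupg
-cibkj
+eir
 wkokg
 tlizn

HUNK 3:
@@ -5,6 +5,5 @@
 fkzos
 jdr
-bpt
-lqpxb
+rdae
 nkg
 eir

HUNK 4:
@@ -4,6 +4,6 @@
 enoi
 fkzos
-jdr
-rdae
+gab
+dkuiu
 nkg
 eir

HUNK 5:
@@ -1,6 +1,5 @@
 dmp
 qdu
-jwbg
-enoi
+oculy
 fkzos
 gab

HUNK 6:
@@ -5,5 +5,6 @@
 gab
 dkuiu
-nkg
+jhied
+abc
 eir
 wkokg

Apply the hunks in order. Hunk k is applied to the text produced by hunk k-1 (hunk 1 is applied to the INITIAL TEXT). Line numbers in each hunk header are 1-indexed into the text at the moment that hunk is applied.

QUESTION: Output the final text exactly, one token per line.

Answer: dmp
qdu
oculy
fkzos
gab
dkuiu
jhied
abc
eir
wkokg
tlizn

Derivation:
Hunk 1: at line 7 remove [dfs] add [nkg,rupg] -> 13 lines: dmp qdu jwbg enoi fkzos jdr bpt lqpxb nkg rupg cibkj wkokg tlizn
Hunk 2: at line 8 remove [rupg,cibkj] add [eir] -> 12 lines: dmp qdu jwbg enoi fkzos jdr bpt lqpxb nkg eir wkokg tlizn
Hunk 3: at line 5 remove [bpt,lqpxb] add [rdae] -> 11 lines: dmp qdu jwbg enoi fkzos jdr rdae nkg eir wkokg tlizn
Hunk 4: at line 4 remove [jdr,rdae] add [gab,dkuiu] -> 11 lines: dmp qdu jwbg enoi fkzos gab dkuiu nkg eir wkokg tlizn
Hunk 5: at line 1 remove [jwbg,enoi] add [oculy] -> 10 lines: dmp qdu oculy fkzos gab dkuiu nkg eir wkokg tlizn
Hunk 6: at line 5 remove [nkg] add [jhied,abc] -> 11 lines: dmp qdu oculy fkzos gab dkuiu jhied abc eir wkokg tlizn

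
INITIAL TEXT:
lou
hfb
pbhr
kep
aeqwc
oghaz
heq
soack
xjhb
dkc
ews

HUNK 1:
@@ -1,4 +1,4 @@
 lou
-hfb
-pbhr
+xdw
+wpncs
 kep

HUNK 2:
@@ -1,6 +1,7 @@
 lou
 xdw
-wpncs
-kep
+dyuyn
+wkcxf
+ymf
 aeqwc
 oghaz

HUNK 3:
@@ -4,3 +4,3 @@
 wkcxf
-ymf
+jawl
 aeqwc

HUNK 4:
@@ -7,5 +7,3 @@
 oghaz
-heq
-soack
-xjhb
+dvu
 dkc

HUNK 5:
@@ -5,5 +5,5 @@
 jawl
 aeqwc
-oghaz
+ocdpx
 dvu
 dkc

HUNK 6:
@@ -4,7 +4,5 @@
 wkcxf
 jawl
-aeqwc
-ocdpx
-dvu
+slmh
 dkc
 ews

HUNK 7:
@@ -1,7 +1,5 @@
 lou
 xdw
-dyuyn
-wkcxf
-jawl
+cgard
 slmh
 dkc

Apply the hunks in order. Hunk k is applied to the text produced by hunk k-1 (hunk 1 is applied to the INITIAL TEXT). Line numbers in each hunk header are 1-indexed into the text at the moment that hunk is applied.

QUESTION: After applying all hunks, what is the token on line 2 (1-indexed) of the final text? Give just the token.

Hunk 1: at line 1 remove [hfb,pbhr] add [xdw,wpncs] -> 11 lines: lou xdw wpncs kep aeqwc oghaz heq soack xjhb dkc ews
Hunk 2: at line 1 remove [wpncs,kep] add [dyuyn,wkcxf,ymf] -> 12 lines: lou xdw dyuyn wkcxf ymf aeqwc oghaz heq soack xjhb dkc ews
Hunk 3: at line 4 remove [ymf] add [jawl] -> 12 lines: lou xdw dyuyn wkcxf jawl aeqwc oghaz heq soack xjhb dkc ews
Hunk 4: at line 7 remove [heq,soack,xjhb] add [dvu] -> 10 lines: lou xdw dyuyn wkcxf jawl aeqwc oghaz dvu dkc ews
Hunk 5: at line 5 remove [oghaz] add [ocdpx] -> 10 lines: lou xdw dyuyn wkcxf jawl aeqwc ocdpx dvu dkc ews
Hunk 6: at line 4 remove [aeqwc,ocdpx,dvu] add [slmh] -> 8 lines: lou xdw dyuyn wkcxf jawl slmh dkc ews
Hunk 7: at line 1 remove [dyuyn,wkcxf,jawl] add [cgard] -> 6 lines: lou xdw cgard slmh dkc ews
Final line 2: xdw

Answer: xdw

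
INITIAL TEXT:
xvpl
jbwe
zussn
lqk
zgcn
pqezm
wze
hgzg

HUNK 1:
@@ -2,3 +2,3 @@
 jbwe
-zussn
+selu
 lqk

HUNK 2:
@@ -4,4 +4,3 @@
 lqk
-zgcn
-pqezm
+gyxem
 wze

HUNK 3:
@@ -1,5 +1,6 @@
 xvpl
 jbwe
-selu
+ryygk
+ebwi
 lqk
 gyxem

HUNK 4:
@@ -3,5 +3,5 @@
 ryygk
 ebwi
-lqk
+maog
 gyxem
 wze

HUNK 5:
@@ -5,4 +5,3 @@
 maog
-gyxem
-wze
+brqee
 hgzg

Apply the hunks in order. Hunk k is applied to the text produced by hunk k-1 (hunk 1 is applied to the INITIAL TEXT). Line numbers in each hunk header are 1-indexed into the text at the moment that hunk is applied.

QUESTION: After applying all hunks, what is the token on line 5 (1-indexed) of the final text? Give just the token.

Hunk 1: at line 2 remove [zussn] add [selu] -> 8 lines: xvpl jbwe selu lqk zgcn pqezm wze hgzg
Hunk 2: at line 4 remove [zgcn,pqezm] add [gyxem] -> 7 lines: xvpl jbwe selu lqk gyxem wze hgzg
Hunk 3: at line 1 remove [selu] add [ryygk,ebwi] -> 8 lines: xvpl jbwe ryygk ebwi lqk gyxem wze hgzg
Hunk 4: at line 3 remove [lqk] add [maog] -> 8 lines: xvpl jbwe ryygk ebwi maog gyxem wze hgzg
Hunk 5: at line 5 remove [gyxem,wze] add [brqee] -> 7 lines: xvpl jbwe ryygk ebwi maog brqee hgzg
Final line 5: maog

Answer: maog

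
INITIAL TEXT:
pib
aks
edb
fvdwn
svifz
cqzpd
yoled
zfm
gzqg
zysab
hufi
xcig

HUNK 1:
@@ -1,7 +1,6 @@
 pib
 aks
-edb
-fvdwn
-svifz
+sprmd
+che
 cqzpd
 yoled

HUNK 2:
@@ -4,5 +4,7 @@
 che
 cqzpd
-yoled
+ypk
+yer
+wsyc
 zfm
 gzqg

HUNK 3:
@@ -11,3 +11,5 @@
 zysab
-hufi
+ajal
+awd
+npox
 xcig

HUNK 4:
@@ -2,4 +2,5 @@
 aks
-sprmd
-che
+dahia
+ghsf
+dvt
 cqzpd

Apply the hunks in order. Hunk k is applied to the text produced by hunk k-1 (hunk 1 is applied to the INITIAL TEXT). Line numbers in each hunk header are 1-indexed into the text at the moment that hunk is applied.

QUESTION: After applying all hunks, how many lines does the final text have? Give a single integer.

Hunk 1: at line 1 remove [edb,fvdwn,svifz] add [sprmd,che] -> 11 lines: pib aks sprmd che cqzpd yoled zfm gzqg zysab hufi xcig
Hunk 2: at line 4 remove [yoled] add [ypk,yer,wsyc] -> 13 lines: pib aks sprmd che cqzpd ypk yer wsyc zfm gzqg zysab hufi xcig
Hunk 3: at line 11 remove [hufi] add [ajal,awd,npox] -> 15 lines: pib aks sprmd che cqzpd ypk yer wsyc zfm gzqg zysab ajal awd npox xcig
Hunk 4: at line 2 remove [sprmd,che] add [dahia,ghsf,dvt] -> 16 lines: pib aks dahia ghsf dvt cqzpd ypk yer wsyc zfm gzqg zysab ajal awd npox xcig
Final line count: 16

Answer: 16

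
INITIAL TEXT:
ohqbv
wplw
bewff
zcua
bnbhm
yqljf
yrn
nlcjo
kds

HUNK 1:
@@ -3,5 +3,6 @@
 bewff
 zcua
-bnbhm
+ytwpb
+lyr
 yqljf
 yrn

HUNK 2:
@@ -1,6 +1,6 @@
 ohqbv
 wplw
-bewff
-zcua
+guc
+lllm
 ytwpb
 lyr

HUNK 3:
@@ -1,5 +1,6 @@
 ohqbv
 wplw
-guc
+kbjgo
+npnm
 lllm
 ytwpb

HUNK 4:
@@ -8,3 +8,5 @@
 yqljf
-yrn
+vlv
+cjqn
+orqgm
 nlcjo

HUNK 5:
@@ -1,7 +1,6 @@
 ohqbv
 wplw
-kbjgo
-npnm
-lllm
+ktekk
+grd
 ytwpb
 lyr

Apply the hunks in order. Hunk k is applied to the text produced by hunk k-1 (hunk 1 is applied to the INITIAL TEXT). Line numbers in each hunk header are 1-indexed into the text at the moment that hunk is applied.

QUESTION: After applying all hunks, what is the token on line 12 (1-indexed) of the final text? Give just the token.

Answer: kds

Derivation:
Hunk 1: at line 3 remove [bnbhm] add [ytwpb,lyr] -> 10 lines: ohqbv wplw bewff zcua ytwpb lyr yqljf yrn nlcjo kds
Hunk 2: at line 1 remove [bewff,zcua] add [guc,lllm] -> 10 lines: ohqbv wplw guc lllm ytwpb lyr yqljf yrn nlcjo kds
Hunk 3: at line 1 remove [guc] add [kbjgo,npnm] -> 11 lines: ohqbv wplw kbjgo npnm lllm ytwpb lyr yqljf yrn nlcjo kds
Hunk 4: at line 8 remove [yrn] add [vlv,cjqn,orqgm] -> 13 lines: ohqbv wplw kbjgo npnm lllm ytwpb lyr yqljf vlv cjqn orqgm nlcjo kds
Hunk 5: at line 1 remove [kbjgo,npnm,lllm] add [ktekk,grd] -> 12 lines: ohqbv wplw ktekk grd ytwpb lyr yqljf vlv cjqn orqgm nlcjo kds
Final line 12: kds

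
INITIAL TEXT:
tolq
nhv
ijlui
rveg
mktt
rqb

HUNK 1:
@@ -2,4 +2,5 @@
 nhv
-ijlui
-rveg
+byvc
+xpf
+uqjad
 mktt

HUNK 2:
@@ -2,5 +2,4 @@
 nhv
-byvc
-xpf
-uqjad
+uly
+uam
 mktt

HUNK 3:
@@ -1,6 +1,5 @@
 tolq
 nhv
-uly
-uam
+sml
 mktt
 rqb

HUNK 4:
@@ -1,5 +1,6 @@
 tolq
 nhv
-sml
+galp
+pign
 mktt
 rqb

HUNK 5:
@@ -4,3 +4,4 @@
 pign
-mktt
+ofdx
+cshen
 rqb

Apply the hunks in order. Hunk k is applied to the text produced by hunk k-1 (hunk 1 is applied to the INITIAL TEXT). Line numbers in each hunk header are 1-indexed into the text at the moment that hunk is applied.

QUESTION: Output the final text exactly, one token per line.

Hunk 1: at line 2 remove [ijlui,rveg] add [byvc,xpf,uqjad] -> 7 lines: tolq nhv byvc xpf uqjad mktt rqb
Hunk 2: at line 2 remove [byvc,xpf,uqjad] add [uly,uam] -> 6 lines: tolq nhv uly uam mktt rqb
Hunk 3: at line 1 remove [uly,uam] add [sml] -> 5 lines: tolq nhv sml mktt rqb
Hunk 4: at line 1 remove [sml] add [galp,pign] -> 6 lines: tolq nhv galp pign mktt rqb
Hunk 5: at line 4 remove [mktt] add [ofdx,cshen] -> 7 lines: tolq nhv galp pign ofdx cshen rqb

Answer: tolq
nhv
galp
pign
ofdx
cshen
rqb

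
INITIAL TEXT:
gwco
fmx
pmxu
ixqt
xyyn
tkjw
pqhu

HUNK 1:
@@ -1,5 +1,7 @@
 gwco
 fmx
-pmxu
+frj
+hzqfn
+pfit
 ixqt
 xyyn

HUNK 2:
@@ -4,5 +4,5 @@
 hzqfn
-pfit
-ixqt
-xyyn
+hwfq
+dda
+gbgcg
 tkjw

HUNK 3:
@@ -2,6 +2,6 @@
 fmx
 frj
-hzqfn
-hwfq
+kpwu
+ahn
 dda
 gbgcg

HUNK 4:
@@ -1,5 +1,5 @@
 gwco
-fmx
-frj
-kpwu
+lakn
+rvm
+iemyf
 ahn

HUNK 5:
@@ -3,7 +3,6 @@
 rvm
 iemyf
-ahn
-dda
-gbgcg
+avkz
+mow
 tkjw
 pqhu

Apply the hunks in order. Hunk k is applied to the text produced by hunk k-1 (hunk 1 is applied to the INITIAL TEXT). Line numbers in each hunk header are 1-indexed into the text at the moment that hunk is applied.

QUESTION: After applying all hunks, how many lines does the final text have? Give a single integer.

Answer: 8

Derivation:
Hunk 1: at line 1 remove [pmxu] add [frj,hzqfn,pfit] -> 9 lines: gwco fmx frj hzqfn pfit ixqt xyyn tkjw pqhu
Hunk 2: at line 4 remove [pfit,ixqt,xyyn] add [hwfq,dda,gbgcg] -> 9 lines: gwco fmx frj hzqfn hwfq dda gbgcg tkjw pqhu
Hunk 3: at line 2 remove [hzqfn,hwfq] add [kpwu,ahn] -> 9 lines: gwco fmx frj kpwu ahn dda gbgcg tkjw pqhu
Hunk 4: at line 1 remove [fmx,frj,kpwu] add [lakn,rvm,iemyf] -> 9 lines: gwco lakn rvm iemyf ahn dda gbgcg tkjw pqhu
Hunk 5: at line 3 remove [ahn,dda,gbgcg] add [avkz,mow] -> 8 lines: gwco lakn rvm iemyf avkz mow tkjw pqhu
Final line count: 8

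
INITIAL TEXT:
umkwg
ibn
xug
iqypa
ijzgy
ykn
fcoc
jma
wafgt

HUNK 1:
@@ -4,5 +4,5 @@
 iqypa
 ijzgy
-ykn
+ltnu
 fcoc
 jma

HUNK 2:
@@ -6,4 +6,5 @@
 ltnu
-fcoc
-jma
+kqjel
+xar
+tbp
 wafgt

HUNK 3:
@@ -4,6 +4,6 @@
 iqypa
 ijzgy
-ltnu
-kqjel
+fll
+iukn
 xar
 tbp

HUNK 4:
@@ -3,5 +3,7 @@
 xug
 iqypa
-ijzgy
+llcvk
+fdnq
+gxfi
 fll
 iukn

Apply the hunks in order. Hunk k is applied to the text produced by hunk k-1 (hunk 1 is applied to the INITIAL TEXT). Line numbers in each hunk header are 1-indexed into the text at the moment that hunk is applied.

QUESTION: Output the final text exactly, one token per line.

Hunk 1: at line 4 remove [ykn] add [ltnu] -> 9 lines: umkwg ibn xug iqypa ijzgy ltnu fcoc jma wafgt
Hunk 2: at line 6 remove [fcoc,jma] add [kqjel,xar,tbp] -> 10 lines: umkwg ibn xug iqypa ijzgy ltnu kqjel xar tbp wafgt
Hunk 3: at line 4 remove [ltnu,kqjel] add [fll,iukn] -> 10 lines: umkwg ibn xug iqypa ijzgy fll iukn xar tbp wafgt
Hunk 4: at line 3 remove [ijzgy] add [llcvk,fdnq,gxfi] -> 12 lines: umkwg ibn xug iqypa llcvk fdnq gxfi fll iukn xar tbp wafgt

Answer: umkwg
ibn
xug
iqypa
llcvk
fdnq
gxfi
fll
iukn
xar
tbp
wafgt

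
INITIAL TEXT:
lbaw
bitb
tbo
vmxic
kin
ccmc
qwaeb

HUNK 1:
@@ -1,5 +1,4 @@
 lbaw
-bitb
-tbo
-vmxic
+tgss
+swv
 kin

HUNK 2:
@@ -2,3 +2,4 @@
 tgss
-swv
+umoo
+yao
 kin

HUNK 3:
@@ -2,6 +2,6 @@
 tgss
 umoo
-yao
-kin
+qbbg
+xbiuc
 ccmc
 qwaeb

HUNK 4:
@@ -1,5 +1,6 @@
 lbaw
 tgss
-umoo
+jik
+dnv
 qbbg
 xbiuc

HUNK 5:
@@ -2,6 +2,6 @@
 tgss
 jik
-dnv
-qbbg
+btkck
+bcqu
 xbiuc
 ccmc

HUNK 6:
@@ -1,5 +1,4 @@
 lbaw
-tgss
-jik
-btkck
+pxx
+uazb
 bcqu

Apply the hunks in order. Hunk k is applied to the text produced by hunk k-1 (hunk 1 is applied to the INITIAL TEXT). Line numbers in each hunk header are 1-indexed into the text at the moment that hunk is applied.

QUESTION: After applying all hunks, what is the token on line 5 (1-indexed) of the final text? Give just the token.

Answer: xbiuc

Derivation:
Hunk 1: at line 1 remove [bitb,tbo,vmxic] add [tgss,swv] -> 6 lines: lbaw tgss swv kin ccmc qwaeb
Hunk 2: at line 2 remove [swv] add [umoo,yao] -> 7 lines: lbaw tgss umoo yao kin ccmc qwaeb
Hunk 3: at line 2 remove [yao,kin] add [qbbg,xbiuc] -> 7 lines: lbaw tgss umoo qbbg xbiuc ccmc qwaeb
Hunk 4: at line 1 remove [umoo] add [jik,dnv] -> 8 lines: lbaw tgss jik dnv qbbg xbiuc ccmc qwaeb
Hunk 5: at line 2 remove [dnv,qbbg] add [btkck,bcqu] -> 8 lines: lbaw tgss jik btkck bcqu xbiuc ccmc qwaeb
Hunk 6: at line 1 remove [tgss,jik,btkck] add [pxx,uazb] -> 7 lines: lbaw pxx uazb bcqu xbiuc ccmc qwaeb
Final line 5: xbiuc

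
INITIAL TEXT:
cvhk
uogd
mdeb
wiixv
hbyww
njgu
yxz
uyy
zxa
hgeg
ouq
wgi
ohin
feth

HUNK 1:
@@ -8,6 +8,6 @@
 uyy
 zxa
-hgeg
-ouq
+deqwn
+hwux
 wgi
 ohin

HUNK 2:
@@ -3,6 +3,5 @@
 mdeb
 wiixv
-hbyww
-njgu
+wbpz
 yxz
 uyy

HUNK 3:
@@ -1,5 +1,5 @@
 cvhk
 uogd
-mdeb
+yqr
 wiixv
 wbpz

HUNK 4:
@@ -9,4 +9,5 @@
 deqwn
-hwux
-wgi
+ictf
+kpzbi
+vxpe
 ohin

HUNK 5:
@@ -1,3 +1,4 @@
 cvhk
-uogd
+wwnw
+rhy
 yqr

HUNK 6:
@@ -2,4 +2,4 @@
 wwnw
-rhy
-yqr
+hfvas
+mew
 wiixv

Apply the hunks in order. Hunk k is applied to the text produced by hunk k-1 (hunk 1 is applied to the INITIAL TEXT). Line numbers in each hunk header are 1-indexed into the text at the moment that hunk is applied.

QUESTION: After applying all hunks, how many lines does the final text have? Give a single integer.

Answer: 15

Derivation:
Hunk 1: at line 8 remove [hgeg,ouq] add [deqwn,hwux] -> 14 lines: cvhk uogd mdeb wiixv hbyww njgu yxz uyy zxa deqwn hwux wgi ohin feth
Hunk 2: at line 3 remove [hbyww,njgu] add [wbpz] -> 13 lines: cvhk uogd mdeb wiixv wbpz yxz uyy zxa deqwn hwux wgi ohin feth
Hunk 3: at line 1 remove [mdeb] add [yqr] -> 13 lines: cvhk uogd yqr wiixv wbpz yxz uyy zxa deqwn hwux wgi ohin feth
Hunk 4: at line 9 remove [hwux,wgi] add [ictf,kpzbi,vxpe] -> 14 lines: cvhk uogd yqr wiixv wbpz yxz uyy zxa deqwn ictf kpzbi vxpe ohin feth
Hunk 5: at line 1 remove [uogd] add [wwnw,rhy] -> 15 lines: cvhk wwnw rhy yqr wiixv wbpz yxz uyy zxa deqwn ictf kpzbi vxpe ohin feth
Hunk 6: at line 2 remove [rhy,yqr] add [hfvas,mew] -> 15 lines: cvhk wwnw hfvas mew wiixv wbpz yxz uyy zxa deqwn ictf kpzbi vxpe ohin feth
Final line count: 15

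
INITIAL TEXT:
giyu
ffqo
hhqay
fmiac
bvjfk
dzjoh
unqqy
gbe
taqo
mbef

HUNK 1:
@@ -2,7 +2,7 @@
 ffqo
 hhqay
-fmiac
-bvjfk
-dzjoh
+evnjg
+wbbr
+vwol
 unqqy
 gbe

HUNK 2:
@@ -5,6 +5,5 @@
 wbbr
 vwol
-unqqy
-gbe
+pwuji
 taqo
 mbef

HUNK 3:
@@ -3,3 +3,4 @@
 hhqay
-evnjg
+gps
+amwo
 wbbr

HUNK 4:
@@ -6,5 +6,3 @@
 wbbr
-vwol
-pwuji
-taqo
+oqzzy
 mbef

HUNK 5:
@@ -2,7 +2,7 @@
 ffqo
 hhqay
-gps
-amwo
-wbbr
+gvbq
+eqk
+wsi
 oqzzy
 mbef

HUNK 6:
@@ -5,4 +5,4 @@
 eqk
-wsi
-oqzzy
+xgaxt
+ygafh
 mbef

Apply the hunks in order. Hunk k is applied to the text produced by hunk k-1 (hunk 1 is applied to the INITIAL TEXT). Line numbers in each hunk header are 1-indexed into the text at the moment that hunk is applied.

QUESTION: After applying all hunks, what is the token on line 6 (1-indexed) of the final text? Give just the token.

Answer: xgaxt

Derivation:
Hunk 1: at line 2 remove [fmiac,bvjfk,dzjoh] add [evnjg,wbbr,vwol] -> 10 lines: giyu ffqo hhqay evnjg wbbr vwol unqqy gbe taqo mbef
Hunk 2: at line 5 remove [unqqy,gbe] add [pwuji] -> 9 lines: giyu ffqo hhqay evnjg wbbr vwol pwuji taqo mbef
Hunk 3: at line 3 remove [evnjg] add [gps,amwo] -> 10 lines: giyu ffqo hhqay gps amwo wbbr vwol pwuji taqo mbef
Hunk 4: at line 6 remove [vwol,pwuji,taqo] add [oqzzy] -> 8 lines: giyu ffqo hhqay gps amwo wbbr oqzzy mbef
Hunk 5: at line 2 remove [gps,amwo,wbbr] add [gvbq,eqk,wsi] -> 8 lines: giyu ffqo hhqay gvbq eqk wsi oqzzy mbef
Hunk 6: at line 5 remove [wsi,oqzzy] add [xgaxt,ygafh] -> 8 lines: giyu ffqo hhqay gvbq eqk xgaxt ygafh mbef
Final line 6: xgaxt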